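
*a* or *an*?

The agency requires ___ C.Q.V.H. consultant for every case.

The indefinite article is chosen by the initial *sound* of the following word, not its spelling.
The initialism *C.Q.V.H.* is read letter by letter; the first letter, C, is pronounced /siː/, which begins with a consonant sound.
So the article is *a*: The agency requires a C.Q.V.H. consultant for every case.

a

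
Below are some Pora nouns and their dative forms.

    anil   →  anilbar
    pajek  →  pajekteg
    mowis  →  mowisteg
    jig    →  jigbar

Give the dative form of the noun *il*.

Looking at the final consonant of each stem: -teg when the stem ends in a voiceless consonant (*pajek*, *mowis*); -bar when the stem ends in a voiced consonant (*anil*, *jig*).
Since the final consonant of *il* is /l/ (voiced), it takes -bar, giving *ilbar*.

ilbar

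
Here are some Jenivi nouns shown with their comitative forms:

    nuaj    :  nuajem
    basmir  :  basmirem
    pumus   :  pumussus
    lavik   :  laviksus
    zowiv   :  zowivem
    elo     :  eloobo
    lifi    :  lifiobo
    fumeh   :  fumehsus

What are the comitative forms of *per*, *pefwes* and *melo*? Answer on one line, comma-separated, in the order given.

The pattern is voicing of the final sound: -sus when the stem ends in a voiceless consonant (*pumus*, *lavik*, *fumeh*); -em when the stem ends in a voiced consonant (*nuaj*, *basmir*, *zowiv*); -obo when the stem ends in a vowel (*elo*, *lifi*).
*per* — final sound /r/ (a voiced consonant) → -em → *perem*.
*pefwes* — final sound /s/ (a voiceless consonant) → -sus → *pefwessus*.
*melo* — final sound /o/ (a vowel) → -obo → *meloobo*.

perem, pefwessus, meloobo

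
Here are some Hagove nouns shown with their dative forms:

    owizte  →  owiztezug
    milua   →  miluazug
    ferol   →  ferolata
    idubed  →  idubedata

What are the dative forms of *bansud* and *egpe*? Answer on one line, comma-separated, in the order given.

The alternation tracks the final sound of the stem — -ata when the stem ends in a consonant (*ferol*, *idubed*); -zug when the stem ends in a vowel (*owizte*, *milua*).
*bansud*: final sound = /d/, a consonant → -ata → *bansudata*.
*egpe* — final sound /e/ (a vowel) → -zug → *egpezug*.

bansudata, egpezug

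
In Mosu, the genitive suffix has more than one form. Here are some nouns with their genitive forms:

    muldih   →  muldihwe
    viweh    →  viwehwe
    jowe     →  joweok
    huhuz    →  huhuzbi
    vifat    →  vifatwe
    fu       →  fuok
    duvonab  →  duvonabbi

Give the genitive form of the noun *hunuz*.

hunuzbi

The suffix is conditioned by the final sound: -we when the stem ends in a voiceless consonant (*muldih*, *viweh*, *vifat*); -bi when the stem ends in a voiced consonant (*huhuz*, *duvonab*); -ok when the stem ends in a vowel (*jowe*, *fu*).
*hunuz* — final sound /z/ (a voiced consonant) → -bi → *hunuzbi*.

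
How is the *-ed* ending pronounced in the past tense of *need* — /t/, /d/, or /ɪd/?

The stem *need* ends in /t/ or /d/.
The -ed suffix is realized as /ɪd/ after /t, d/; as /t/ after other voiceless consonants; and as /d/ after other voiced sounds.
So -ed on *need* is pronounced /ɪd/.

/ɪd/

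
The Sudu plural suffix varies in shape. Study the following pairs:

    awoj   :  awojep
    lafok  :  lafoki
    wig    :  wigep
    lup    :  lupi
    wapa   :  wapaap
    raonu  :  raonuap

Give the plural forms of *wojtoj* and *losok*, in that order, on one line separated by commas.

wojtojep, losoki

Looking at the final sound of each stem: -i when the stem ends in a voiceless consonant (*lafok*, *lup*); -ep when the stem ends in a voiced consonant (*awoj*, *wig*); -ap when the stem ends in a vowel (*wapa*, *raonu*).
*wojtoj* — final sound /j/ (a voiced consonant) → -ep → *wojtojep*.
*losok* — final sound /k/ (a voiceless consonant) → -i → *losoki*.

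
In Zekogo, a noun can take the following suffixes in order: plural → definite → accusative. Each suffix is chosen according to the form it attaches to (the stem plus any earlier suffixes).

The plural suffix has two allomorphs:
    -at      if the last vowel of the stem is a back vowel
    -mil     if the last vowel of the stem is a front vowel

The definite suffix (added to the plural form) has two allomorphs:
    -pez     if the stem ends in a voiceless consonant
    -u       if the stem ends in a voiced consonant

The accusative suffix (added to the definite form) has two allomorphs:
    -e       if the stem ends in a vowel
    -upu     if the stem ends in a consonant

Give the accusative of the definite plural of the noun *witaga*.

The last vowel of *witaga* is /a/, which is a back vowel, so the plural suffix is -at, giving *witagaat*.
The final consonant of the plural form *witagaat* is /t/, which is voiceless, so the definite suffix is -pez, giving *witagaatpez*.
Since the final sound of the definite form *witagaatpez* is /z/ (a consonant), it takes -upu, giving *witagaatpezupu*.

witagaatpezupu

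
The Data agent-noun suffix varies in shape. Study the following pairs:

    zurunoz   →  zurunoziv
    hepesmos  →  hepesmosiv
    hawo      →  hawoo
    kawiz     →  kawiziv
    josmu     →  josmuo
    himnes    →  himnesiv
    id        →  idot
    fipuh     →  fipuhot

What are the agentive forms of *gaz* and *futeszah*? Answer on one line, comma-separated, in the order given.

The alternation tracks the final sound of the stem — -iv when the stem ends in a sibilant (*zurunoz*, *hepesmos*, *kawiz*, *himnes*); -ot when the stem ends in a non-sibilant consonant (*id*, *fipuh*); -o when the stem ends in a vowel (*hawo*, *josmu*).
Since the final sound of *gaz* is /z/ (a sibilant), it takes -iv, giving *gaziv*.
*futeszah* — final sound /h/ (a non-sibilant consonant) → -ot → *futeszahot*.

gaziv, futeszahot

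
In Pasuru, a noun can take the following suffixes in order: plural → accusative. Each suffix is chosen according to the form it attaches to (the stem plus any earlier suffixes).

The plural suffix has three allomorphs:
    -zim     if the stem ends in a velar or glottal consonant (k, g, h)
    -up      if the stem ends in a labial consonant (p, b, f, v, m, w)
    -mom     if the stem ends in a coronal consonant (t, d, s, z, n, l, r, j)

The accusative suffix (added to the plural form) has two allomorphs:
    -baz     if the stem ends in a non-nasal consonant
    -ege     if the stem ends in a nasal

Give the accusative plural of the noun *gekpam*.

gekpamupbaz

Since the final consonant of *gekpam* is /m/ (labial), it takes -up, giving *gekpamup*.
Since the final consonant of the plural form *gekpamup* is /p/ (non-nasal), it takes -baz, giving *gekpamupbaz*.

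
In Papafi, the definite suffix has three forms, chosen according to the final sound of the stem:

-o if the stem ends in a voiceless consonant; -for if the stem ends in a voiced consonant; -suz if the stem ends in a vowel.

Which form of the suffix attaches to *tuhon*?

The final sound of *tuhon* is /n/, which is a voiced consonant, so the suffix is -for.

-for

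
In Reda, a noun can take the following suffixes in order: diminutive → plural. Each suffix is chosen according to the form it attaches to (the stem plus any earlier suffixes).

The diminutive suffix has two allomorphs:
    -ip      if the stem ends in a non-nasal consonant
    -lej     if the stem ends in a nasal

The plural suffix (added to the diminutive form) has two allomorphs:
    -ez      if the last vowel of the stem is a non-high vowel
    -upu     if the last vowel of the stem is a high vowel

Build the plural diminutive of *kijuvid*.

kijuvidipupu

*kijuvid* — final consonant /d/ (non-nasal) → -ip → *kijuvidip*.
The diminutive form *kijuvidip* — last vowel /i/ (a high vowel) → -upu → *kijuvidipupu*.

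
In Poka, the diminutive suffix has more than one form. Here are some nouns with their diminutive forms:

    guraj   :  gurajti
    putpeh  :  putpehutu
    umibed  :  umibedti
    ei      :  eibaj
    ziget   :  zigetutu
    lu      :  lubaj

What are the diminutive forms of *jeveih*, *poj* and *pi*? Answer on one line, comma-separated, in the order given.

jeveihutu, pojti, pibaj

Looking at the final sound of each stem: -utu when the stem ends in a voiceless consonant (*putpeh*, *ziget*); -ti when the stem ends in a voiced consonant (*guraj*, *umibed*); -baj when the stem ends in a vowel (*ei*, *lu*).
Since the final sound of *jeveih* is /h/ (a voiceless consonant), it takes -utu, giving *jeveihutu*.
*poj* — final sound /j/ (a voiced consonant) → -ti → *pojti*.
*pi* — final sound /i/ (a vowel) → -baj → *pibaj*.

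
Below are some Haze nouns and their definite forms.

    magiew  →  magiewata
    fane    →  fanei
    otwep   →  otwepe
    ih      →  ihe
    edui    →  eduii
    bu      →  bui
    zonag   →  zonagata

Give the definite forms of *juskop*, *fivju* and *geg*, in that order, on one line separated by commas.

juskope, fivjui, gegata

Looking at the final sound of each stem: -e when the stem ends in a voiceless consonant (*otwep*, *ih*); -ata when the stem ends in a voiced consonant (*magiew*, *zonag*); -i when the stem ends in a vowel (*fane*, *edui*, *bu*).
Since the final sound of *juskop* is /p/ (a voiceless consonant), it takes -e, giving *juskope*.
The final sound of *fivju* is /u/, which is a vowel, so the suffix is -i, giving *fivjui*.
*geg* — final sound /g/ (a voiced consonant) → -ata → *gegata*.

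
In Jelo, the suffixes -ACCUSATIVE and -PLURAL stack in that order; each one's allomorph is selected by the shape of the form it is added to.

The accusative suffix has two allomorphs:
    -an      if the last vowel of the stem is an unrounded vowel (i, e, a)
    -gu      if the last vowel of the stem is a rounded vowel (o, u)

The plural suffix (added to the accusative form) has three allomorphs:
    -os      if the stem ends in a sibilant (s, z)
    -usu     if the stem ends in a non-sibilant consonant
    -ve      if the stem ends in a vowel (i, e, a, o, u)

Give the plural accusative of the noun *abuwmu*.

The last vowel of *abuwmu* is /u/, which is a rounded vowel, so the accusative suffix is -gu, giving *abuwmugu*.
Since the final sound of the accusative form *abuwmugu* is /u/ (a vowel), it takes -ve, giving *abuwmuguve*.

abuwmuguve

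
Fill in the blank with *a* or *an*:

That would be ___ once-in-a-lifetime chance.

a

The indefinite article is chosen by the initial *sound* of the following word, not its spelling.
*once-in-a-lifetime* begins with the sound /wʌ/ (*once* pronounced with initial /w/) — a consonant sound.
So the article is *a*: That would be a once-in-a-lifetime chance.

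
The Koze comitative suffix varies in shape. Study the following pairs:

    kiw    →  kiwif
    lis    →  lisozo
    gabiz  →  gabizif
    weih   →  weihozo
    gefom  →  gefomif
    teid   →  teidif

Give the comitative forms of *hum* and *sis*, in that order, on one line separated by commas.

humif, sisozo

Looking at the final consonant of each stem: -ozo when the stem ends in a voiceless consonant (*lis*, *weih*); -if when the stem ends in a voiced consonant (*kiw*, *gabiz*, *gefom*, *teid*).
*hum*: final consonant = /m/, voiced → -if → *humif*.
*sis*: final consonant = /s/, voiceless → -ozo → *sisozo*.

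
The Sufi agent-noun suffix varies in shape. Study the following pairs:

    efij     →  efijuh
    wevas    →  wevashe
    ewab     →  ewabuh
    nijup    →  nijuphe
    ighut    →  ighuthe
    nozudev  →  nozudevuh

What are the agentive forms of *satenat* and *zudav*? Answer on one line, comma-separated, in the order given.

The pattern is voicing of the final consonant: -he when the stem ends in a voiceless consonant (*wevas*, *nijup*, *ighut*); -uh when the stem ends in a voiced consonant (*efij*, *ewab*, *nozudev*).
*satenat* — final consonant /t/ (voiceless) → -he → *satenathe*.
*zudav*: final consonant = /v/, voiced → -uh → *zudavuh*.

satenathe, zudavuh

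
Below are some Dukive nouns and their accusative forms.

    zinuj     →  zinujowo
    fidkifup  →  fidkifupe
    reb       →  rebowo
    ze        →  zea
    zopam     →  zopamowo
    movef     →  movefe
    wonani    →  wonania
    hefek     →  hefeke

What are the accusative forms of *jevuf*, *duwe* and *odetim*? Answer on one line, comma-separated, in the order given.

jevufe, duwea, odetimowo

The alternation tracks the final sound of the stem — -e when the stem ends in a voiceless consonant (*fidkifup*, *movef*, *hefek*); -owo when the stem ends in a voiced consonant (*zinuj*, *reb*, *zopam*); -a when the stem ends in a vowel (*ze*, *wonani*).
Since the final sound of *jevuf* is /f/ (a voiceless consonant), it takes -e, giving *jevufe*.
The final sound of *duwe* is /e/, which is a vowel, so the suffix is -a, giving *duwea*.
The final sound of *odetim* is /m/, which is a voiced consonant, so the suffix is -owo, giving *odetimowo*.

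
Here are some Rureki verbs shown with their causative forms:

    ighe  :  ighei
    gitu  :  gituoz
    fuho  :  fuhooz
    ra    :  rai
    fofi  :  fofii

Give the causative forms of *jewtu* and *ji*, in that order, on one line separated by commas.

jewtuoz, jii

Looking at the last vowel of each stem: -oz when the last vowel of the stem is a rounded vowel (*gitu*, *fuho*); -i when the last vowel of the stem is an unrounded vowel (*ighe*, *ra*, *fofi*).
*jewtu* — last vowel /u/ (a rounded vowel) → -oz → *jewtuoz*.
*ji* — last vowel /i/ (an unrounded vowel) → -i → *jii*.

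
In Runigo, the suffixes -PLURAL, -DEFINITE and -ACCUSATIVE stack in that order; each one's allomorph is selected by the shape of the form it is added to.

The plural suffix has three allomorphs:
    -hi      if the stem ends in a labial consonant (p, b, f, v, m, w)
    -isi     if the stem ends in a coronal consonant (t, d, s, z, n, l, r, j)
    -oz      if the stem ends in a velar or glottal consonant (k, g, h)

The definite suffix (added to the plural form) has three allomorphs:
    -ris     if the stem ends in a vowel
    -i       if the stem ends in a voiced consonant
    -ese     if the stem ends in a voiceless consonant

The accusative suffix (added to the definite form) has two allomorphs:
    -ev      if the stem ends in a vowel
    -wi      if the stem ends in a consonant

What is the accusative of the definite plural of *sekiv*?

Since the final consonant of *sekiv* is /v/ (labial), it takes -hi, giving *sekivhi*.
The final sound of the plural form *sekivhi* is /i/, which is a vowel, so the definite suffix is -ris, giving *sekivhiris*.
The final sound of the definite form *sekivhiris* is /s/, which is a consonant, so the accusative suffix is -wi, giving *sekivhiriswi*.

sekivhiriswi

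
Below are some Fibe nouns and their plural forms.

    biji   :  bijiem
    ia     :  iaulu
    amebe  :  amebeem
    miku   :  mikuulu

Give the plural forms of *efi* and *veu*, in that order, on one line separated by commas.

The alternation tracks the last vowel of the stem — -em when the last vowel of the stem is a front vowel (*biji*, *amebe*); -ulu when the last vowel of the stem is a back vowel (*ia*, *miku*).
*efi*: last vowel = /i/, a front vowel → -em → *efiem*.
Since the last vowel of *veu* is /u/ (a back vowel), it takes -ulu, giving *veuulu*.

efiem, veuulu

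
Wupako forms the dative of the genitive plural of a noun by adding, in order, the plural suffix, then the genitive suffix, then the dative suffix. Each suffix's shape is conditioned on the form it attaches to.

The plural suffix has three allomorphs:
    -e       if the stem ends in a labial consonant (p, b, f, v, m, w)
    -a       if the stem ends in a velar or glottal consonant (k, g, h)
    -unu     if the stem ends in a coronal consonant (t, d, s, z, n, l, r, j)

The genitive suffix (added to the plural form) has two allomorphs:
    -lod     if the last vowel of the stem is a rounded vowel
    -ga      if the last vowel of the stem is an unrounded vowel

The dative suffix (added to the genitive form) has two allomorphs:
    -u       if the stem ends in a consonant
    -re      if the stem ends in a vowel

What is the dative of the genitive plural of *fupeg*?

fupegagare

Since the final consonant of *fupeg* is /g/ (velar/glottal), it takes -a, giving *fupega*.
The last vowel of the plural form *fupega* is /a/, which is an unrounded vowel, so the genitive suffix is -ga, giving *fupegaga*.
The final sound of the genitive form *fupegaga* is /a/, which is a vowel, so the dative suffix is -re, giving *fupegagare*.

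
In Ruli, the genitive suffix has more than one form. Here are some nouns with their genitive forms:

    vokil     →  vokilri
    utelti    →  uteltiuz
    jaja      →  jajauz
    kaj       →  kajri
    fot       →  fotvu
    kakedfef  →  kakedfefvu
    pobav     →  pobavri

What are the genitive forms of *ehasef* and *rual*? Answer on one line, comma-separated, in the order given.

ehasefvu, rualri

The suffix is conditioned by the final sound: -vu when the stem ends in a voiceless consonant (*fot*, *kakedfef*); -ri when the stem ends in a voiced consonant (*vokil*, *kaj*, *pobav*); -uz when the stem ends in a vowel (*utelti*, *jaja*).
Since the final sound of *ehasef* is /f/ (a voiceless consonant), it takes -vu, giving *ehasefvu*.
The final sound of *rual* is /l/, which is a voiced consonant, so the suffix is -ri, giving *rualri*.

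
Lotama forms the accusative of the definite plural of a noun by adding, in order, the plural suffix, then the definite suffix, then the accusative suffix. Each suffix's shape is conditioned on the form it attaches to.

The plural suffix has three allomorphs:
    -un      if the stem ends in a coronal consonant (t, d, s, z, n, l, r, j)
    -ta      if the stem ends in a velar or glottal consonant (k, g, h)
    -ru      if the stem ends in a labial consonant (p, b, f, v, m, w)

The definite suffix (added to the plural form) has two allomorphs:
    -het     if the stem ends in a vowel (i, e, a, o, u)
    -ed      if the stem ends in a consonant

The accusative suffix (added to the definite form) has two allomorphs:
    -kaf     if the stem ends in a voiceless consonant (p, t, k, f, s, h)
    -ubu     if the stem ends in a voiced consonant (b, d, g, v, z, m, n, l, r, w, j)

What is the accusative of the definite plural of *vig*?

*vig*: final consonant = /g/, velar/glottal → -ta → *vigta*.
The final sound of the plural form *vigta* is /a/, which is a vowel, so the definite suffix is -het, giving *vigtahet*.
The definite form *vigtahet* — final consonant /t/ (voiceless) → -kaf → *vigtahetkaf*.

vigtahetkaf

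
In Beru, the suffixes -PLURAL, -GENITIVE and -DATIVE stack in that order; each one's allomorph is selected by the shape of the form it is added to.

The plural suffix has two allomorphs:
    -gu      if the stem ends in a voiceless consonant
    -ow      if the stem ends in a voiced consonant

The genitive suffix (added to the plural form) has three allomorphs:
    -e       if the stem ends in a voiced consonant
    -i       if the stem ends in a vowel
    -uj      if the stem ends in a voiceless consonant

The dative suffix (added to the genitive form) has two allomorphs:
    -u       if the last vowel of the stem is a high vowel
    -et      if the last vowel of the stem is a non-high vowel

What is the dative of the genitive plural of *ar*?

aroweet

*ar*: final consonant = /r/, voiced → -ow → *arow*.
Since the final sound of the plural form *arow* is /w/ (a voiced consonant), it takes -e, giving *arowe*.
The last vowel of the genitive form *arowe* is /e/, which is a non-high vowel, so the dative suffix is -et, giving *aroweet*.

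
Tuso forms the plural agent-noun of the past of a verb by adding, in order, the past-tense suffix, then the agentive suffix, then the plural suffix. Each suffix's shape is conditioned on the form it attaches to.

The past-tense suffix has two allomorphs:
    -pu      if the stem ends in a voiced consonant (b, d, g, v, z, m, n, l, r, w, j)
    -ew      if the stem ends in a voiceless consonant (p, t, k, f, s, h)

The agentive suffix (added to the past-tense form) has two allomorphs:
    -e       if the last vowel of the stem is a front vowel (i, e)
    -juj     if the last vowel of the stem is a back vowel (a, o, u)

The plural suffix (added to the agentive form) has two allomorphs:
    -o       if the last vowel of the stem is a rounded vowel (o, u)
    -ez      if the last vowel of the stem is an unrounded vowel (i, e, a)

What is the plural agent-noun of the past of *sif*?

sifeweez

*sif* — final consonant /f/ (voiceless) → -ew → *sifew*.
The past-tense form *sifew* — last vowel /e/ (a front vowel) → -e → *sifewe*.
The last vowel of the agentive form *sifewe* is /e/, which is an unrounded vowel, so the plural suffix is -ez, giving *sifeweez*.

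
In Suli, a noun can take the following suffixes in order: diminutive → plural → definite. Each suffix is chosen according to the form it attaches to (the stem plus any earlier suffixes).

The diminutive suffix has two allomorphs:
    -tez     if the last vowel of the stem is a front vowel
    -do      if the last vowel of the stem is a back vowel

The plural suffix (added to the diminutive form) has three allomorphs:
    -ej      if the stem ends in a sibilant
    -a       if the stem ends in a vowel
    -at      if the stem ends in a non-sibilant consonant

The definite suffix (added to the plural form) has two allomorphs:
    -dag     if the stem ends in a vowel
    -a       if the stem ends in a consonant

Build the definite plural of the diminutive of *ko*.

*ko* — last vowel /o/ (a back vowel) → -do → *kodo*.
Since the final sound of the diminutive form *kodo* is /o/ (a vowel), it takes -a, giving *kodoa*.
Since the final sound of the plural form *kodoa* is /a/ (a vowel), it takes -dag, giving *kodoadag*.

kodoadag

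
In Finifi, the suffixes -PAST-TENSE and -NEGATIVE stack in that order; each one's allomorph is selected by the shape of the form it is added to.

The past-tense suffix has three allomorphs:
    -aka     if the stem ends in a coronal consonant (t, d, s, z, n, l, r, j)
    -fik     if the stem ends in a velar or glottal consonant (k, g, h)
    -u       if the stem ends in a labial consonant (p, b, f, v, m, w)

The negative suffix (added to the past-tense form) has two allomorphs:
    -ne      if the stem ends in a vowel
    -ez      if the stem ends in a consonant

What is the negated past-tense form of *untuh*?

*untuh* — final consonant /h/ (velar/glottal) → -fik → *untuhfik*.
The past-tense form *untuhfik*: final sound = /k/, a consonant → -ez → *untuhfikez*.

untuhfikez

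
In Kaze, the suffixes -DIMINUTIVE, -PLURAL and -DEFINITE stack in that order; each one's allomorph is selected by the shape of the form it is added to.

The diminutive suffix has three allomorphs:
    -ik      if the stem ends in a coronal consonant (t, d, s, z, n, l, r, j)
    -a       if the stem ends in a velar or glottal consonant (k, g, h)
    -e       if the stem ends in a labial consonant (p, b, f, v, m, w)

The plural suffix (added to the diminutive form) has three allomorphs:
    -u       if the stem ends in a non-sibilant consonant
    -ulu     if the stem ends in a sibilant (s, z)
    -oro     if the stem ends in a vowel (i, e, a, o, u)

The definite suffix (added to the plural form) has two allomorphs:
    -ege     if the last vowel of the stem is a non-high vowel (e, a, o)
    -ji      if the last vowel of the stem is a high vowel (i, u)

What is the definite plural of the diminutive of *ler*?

lerikuji

*ler* — final consonant /r/ (coronal) → -ik → *lerik*.
The final sound of the diminutive form *lerik* is /k/, which is a non-sibilant consonant, so the plural suffix is -u, giving *leriku*.
The last vowel of the plural form *leriku* is /u/, which is a high vowel, so the definite suffix is -ji, giving *lerikuji*.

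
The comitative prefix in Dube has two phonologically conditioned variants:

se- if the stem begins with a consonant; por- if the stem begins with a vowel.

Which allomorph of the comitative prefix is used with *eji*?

por-

*eji* — first sound /e/ (a vowel) → por-.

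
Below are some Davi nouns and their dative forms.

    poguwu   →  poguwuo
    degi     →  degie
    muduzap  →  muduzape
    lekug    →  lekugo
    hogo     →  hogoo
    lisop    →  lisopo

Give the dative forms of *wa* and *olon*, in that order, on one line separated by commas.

wae, olono

The suffix is conditioned by the last vowel: -o when the last vowel of the stem is a rounded vowel (*poguwu*, *lekug*, *hogo*, *lisop*); -e when the last vowel of the stem is an unrounded vowel (*degi*, *muduzap*).
*wa*: last vowel = /a/, an unrounded vowel → -e → *wae*.
The last vowel of *olon* is /o/, which is a rounded vowel, so the suffix is -o, giving *olono*.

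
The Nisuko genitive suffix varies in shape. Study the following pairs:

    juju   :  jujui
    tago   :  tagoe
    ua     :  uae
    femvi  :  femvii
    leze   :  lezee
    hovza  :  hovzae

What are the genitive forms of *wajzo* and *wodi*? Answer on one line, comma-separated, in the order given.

The suffix is conditioned by the last vowel: -i when the last vowel of the stem is a high vowel (*juju*, *femvi*); -e when the last vowel of the stem is a non-high vowel (*tago*, *ua*, *leze*, *hovza*).
The last vowel of *wajzo* is /o/, which is a non-high vowel, so the suffix is -e, giving *wajzoe*.
*wodi*: last vowel = /i/, a high vowel → -i → *wodii*.

wajzoe, wodii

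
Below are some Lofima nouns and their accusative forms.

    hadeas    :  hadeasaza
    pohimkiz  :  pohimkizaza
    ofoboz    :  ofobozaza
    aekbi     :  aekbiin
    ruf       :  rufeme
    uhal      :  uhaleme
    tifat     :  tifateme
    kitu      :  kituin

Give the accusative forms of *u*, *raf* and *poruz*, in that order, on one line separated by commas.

uin, rafeme, poruzaza

The suffix is conditioned by the final sound: -aza when the stem ends in a sibilant (*hadeas*, *pohimkiz*, *ofoboz*); -eme when the stem ends in a non-sibilant consonant (*ruf*, *uhal*, *tifat*); -in when the stem ends in a vowel (*aekbi*, *kitu*).
Since the final sound of *u* is /u/ (a vowel), it takes -in, giving *uin*.
Since the final sound of *raf* is /f/ (a non-sibilant consonant), it takes -eme, giving *rafeme*.
Since the final sound of *poruz* is /z/ (a sibilant), it takes -aza, giving *poruzaza*.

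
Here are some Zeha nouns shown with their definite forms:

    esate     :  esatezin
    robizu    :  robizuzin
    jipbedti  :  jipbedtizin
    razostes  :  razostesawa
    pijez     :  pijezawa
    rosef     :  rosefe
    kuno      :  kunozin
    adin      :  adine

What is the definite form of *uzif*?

uzife

The alternation tracks the final sound of the stem — -awa when the stem ends in a sibilant (*razostes*, *pijez*); -e when the stem ends in a non-sibilant consonant (*rosef*, *adin*); -zin when the stem ends in a vowel (*esate*, *robizu*, *jipbedti*, *kuno*).
*uzif* — final sound /f/ (a non-sibilant consonant) → -e → *uzife*.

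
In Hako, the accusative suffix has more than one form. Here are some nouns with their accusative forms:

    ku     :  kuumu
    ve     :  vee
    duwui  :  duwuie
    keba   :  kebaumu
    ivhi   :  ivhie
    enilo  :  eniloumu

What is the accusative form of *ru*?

ruumu

The pattern is front/back vowel harmony: -e when the last vowel of the stem is a front vowel (*ve*, *duwui*, *ivhi*); -umu when the last vowel of the stem is a back vowel (*ku*, *keba*, *enilo*).
*ru* — last vowel /u/ (a back vowel) → -umu → *ruumu*.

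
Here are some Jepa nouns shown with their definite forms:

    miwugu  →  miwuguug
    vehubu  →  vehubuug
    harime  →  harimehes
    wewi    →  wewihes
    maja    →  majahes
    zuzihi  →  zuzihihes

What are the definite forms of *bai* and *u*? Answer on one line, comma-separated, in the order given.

baihes, uug

Looking at the last vowel of each stem: -ug when the last vowel of the stem is a rounded vowel (*miwugu*, *vehubu*); -hes when the last vowel of the stem is an unrounded vowel (*harime*, *wewi*, *maja*, *zuzihi*).
The last vowel of *bai* is /i/, which is an unrounded vowel, so the suffix is -hes, giving *baihes*.
*u*: last vowel = /u/, a rounded vowel → -ug → *uug*.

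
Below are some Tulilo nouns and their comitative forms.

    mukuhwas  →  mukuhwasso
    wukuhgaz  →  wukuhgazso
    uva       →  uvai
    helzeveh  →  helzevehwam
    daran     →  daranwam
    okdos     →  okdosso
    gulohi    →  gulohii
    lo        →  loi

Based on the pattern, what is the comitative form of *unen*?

Looking at the final sound of each stem: -so when the stem ends in a sibilant (*mukuhwas*, *wukuhgaz*, *okdos*); -wam when the stem ends in a non-sibilant consonant (*helzeveh*, *daran*); -i when the stem ends in a vowel (*uva*, *gulohi*, *lo*).
The final sound of *unen* is /n/, which is a non-sibilant consonant, so the suffix is -wam, giving *unenwam*.

unenwam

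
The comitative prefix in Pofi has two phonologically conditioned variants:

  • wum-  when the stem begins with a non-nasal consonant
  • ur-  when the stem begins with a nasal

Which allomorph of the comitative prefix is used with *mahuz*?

*mahuz* — first consonant /m/ (a nasal) → ur-.

ur-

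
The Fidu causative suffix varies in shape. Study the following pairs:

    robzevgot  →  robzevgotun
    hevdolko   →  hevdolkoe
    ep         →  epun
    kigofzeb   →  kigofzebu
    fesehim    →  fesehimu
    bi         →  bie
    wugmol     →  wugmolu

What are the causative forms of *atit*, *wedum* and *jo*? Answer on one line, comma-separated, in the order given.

Looking at the final sound of each stem: -un when the stem ends in a voiceless consonant (*robzevgot*, *ep*); -u when the stem ends in a voiced consonant (*kigofzeb*, *fesehim*, *wugmol*); -e when the stem ends in a vowel (*hevdolko*, *bi*).
*atit* — final sound /t/ (a voiceless consonant) → -un → *atitun*.
The final sound of *wedum* is /m/, which is a voiced consonant, so the suffix is -u, giving *wedumu*.
Since the final sound of *jo* is /o/ (a vowel), it takes -e, giving *joe*.

atitun, wedumu, joe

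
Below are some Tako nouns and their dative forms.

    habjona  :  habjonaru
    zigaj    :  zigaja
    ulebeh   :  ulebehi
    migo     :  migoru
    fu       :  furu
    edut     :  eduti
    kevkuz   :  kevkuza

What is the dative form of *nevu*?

The suffix is conditioned by the final sound: -i when the stem ends in a voiceless consonant (*ulebeh*, *edut*); -a when the stem ends in a voiced consonant (*zigaj*, *kevkuz*); -ru when the stem ends in a vowel (*habjona*, *migo*, *fu*).
*nevu* — final sound /u/ (a vowel) → -ru → *nevuru*.

nevuru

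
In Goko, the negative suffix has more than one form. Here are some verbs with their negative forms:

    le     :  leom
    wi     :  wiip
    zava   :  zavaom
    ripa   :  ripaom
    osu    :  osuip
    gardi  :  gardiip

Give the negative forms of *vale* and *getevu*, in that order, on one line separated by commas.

The alternation tracks the last vowel of the stem — -ip when the last vowel of the stem is a high vowel (*wi*, *osu*, *gardi*); -om when the last vowel of the stem is a non-high vowel (*le*, *zava*, *ripa*).
Since the last vowel of *vale* is /e/ (a non-high vowel), it takes -om, giving *valeom*.
The last vowel of *getevu* is /u/, which is a high vowel, so the suffix is -ip, giving *getevuip*.

valeom, getevuip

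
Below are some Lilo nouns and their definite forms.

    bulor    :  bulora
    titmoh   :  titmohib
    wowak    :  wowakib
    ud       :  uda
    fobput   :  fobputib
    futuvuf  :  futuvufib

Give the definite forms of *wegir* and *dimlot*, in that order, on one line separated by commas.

The suffix is conditioned by the final consonant: -ib when the stem ends in a voiceless consonant (*titmoh*, *wowak*, *fobput*, *futuvuf*); -a when the stem ends in a voiced consonant (*bulor*, *ud*).
Since the final consonant of *wegir* is /r/ (voiced), it takes -a, giving *wegira*.
*dimlot*: final consonant = /t/, voiceless → -ib → *dimlotib*.

wegira, dimlotib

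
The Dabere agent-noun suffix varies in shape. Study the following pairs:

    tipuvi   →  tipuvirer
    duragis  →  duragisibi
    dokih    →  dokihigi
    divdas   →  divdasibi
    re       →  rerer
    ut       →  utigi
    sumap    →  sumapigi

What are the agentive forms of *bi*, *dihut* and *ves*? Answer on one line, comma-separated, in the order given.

birer, dihutigi, vesibi

Looking at the final sound of each stem: -ibi when the stem ends in a sibilant (*duragis*, *divdas*); -igi when the stem ends in a non-sibilant consonant (*dokih*, *ut*, *sumap*); -rer when the stem ends in a vowel (*tipuvi*, *re*).
Since the final sound of *bi* is /i/ (a vowel), it takes -rer, giving *birer*.
*dihut* — final sound /t/ (a non-sibilant consonant) → -igi → *dihutigi*.
*ves*: final sound = /s/, a sibilant → -ibi → *vesibi*.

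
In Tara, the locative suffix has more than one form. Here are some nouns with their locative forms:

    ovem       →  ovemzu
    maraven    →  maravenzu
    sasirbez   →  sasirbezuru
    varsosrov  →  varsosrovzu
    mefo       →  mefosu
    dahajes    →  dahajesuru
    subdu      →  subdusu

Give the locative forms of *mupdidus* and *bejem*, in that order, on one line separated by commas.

mupdidusuru, bejemzu

The alternation tracks the final sound of the stem — -uru when the stem ends in a sibilant (*sasirbez*, *dahajes*); -zu when the stem ends in a non-sibilant consonant (*ovem*, *maraven*, *varsosrov*); -su when the stem ends in a vowel (*mefo*, *subdu*).
*mupdidus* — final sound /s/ (a sibilant) → -uru → *mupdidusuru*.
*bejem*: final sound = /m/, a non-sibilant consonant → -zu → *bejemzu*.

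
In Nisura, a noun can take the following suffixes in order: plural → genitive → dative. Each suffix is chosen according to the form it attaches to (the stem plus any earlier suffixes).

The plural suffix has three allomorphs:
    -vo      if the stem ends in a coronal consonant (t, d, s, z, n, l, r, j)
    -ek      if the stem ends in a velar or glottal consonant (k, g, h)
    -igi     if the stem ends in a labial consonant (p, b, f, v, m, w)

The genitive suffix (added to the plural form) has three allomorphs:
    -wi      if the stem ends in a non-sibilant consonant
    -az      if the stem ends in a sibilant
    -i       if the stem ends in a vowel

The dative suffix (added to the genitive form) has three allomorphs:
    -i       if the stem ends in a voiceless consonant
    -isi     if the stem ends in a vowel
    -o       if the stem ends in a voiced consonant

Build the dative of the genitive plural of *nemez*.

Since the final consonant of *nemez* is /z/ (coronal), it takes -vo, giving *nemezvo*.
The plural form *nemezvo* — final sound /o/ (a vowel) → -i → *nemezvoi*.
The genitive form *nemezvoi* — final sound /i/ (a vowel) → -isi → *nemezvoiisi*.

nemezvoiisi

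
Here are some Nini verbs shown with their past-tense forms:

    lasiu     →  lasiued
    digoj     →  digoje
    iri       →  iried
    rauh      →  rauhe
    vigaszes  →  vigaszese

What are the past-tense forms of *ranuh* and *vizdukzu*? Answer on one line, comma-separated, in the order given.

The alternation tracks the final sound of the stem — -e when the stem ends in a consonant (*digoj*, *rauh*, *vigaszes*); -ed when the stem ends in a vowel (*lasiu*, *iri*).
*ranuh*: final sound = /h/, a consonant → -e → *ranuhe*.
Since the final sound of *vizdukzu* is /u/ (a vowel), it takes -ed, giving *vizdukzued*.

ranuhe, vizdukzued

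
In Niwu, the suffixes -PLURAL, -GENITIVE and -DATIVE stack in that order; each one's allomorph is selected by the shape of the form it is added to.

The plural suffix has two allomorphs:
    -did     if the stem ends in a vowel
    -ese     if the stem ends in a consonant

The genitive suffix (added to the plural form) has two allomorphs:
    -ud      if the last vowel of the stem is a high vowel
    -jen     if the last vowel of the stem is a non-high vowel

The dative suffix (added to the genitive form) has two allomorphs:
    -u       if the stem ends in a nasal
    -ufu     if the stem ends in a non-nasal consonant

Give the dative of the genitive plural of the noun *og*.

Since the final sound of *og* is /g/ (a consonant), it takes -ese, giving *ogese*.
Since the last vowel of the plural form *ogese* is /e/ (a non-high vowel), it takes -jen, giving *ogesejen*.
The genitive form *ogesejen*: final consonant = /n/, a nasal → -u → *ogesejenu*.

ogesejenu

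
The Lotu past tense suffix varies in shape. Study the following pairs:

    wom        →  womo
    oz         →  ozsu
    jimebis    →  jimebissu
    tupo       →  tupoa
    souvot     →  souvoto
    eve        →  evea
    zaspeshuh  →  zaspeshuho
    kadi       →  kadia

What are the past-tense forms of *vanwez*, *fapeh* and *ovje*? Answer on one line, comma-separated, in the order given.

vanwezsu, fapeho, ovjea

Looking at the final sound of each stem: -su when the stem ends in a sibilant (*oz*, *jimebis*); -o when the stem ends in a non-sibilant consonant (*wom*, *souvot*, *zaspeshuh*); -a when the stem ends in a vowel (*tupo*, *eve*, *kadi*).
Since the final sound of *vanwez* is /z/ (a sibilant), it takes -su, giving *vanwezsu*.
*fapeh*: final sound = /h/, a non-sibilant consonant → -o → *fapeho*.
*ovje* — final sound /e/ (a vowel) → -a → *ovjea*.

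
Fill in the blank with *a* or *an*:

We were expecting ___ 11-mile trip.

The indefinite article is chosen by the initial *sound* of the following word, not its spelling.
The number *11* is spoken "eleven", beginning with /ɪˈlɛvən/ — a vowel sound.
So the article is *an*: We were expecting an 11-mile trip.

an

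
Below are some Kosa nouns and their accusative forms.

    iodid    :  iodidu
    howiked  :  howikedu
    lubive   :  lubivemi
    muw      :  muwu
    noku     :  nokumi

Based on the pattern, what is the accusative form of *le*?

Looking at the final sound of each stem: -u when the stem ends in a consonant (*iodid*, *howiked*, *muw*); -mi when the stem ends in a vowel (*lubive*, *noku*).
Since the final sound of *le* is /e/ (a vowel), it takes -mi, giving *lemi*.

lemi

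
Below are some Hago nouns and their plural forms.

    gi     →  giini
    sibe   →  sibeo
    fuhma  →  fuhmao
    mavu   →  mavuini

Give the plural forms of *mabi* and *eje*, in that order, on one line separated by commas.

The pattern is height harmony: -ini when the last vowel of the stem is a high vowel (*gi*, *mavu*); -o when the last vowel of the stem is a non-high vowel (*sibe*, *fuhma*).
The last vowel of *mabi* is /i/, which is a high vowel, so the suffix is -ini, giving *mabiini*.
Since the last vowel of *eje* is /e/ (a non-high vowel), it takes -o, giving *ejeo*.

mabiini, ejeo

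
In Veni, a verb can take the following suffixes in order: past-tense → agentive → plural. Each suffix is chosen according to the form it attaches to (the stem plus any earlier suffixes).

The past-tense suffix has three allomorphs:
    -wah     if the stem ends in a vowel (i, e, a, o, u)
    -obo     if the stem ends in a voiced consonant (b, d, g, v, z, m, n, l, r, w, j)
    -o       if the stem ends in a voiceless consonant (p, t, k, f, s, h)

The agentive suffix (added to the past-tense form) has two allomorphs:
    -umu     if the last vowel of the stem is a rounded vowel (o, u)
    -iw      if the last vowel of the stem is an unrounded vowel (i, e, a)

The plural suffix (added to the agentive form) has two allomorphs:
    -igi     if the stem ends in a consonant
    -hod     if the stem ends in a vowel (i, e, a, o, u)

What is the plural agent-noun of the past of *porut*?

Since the final sound of *porut* is /t/ (a voiceless consonant), it takes -o, giving *poruto*.
The past-tense form *poruto* — last vowel /o/ (a rounded vowel) → -umu → *porutoumu*.
The agentive form *porutoumu* — final sound /u/ (a vowel) → -hod → *porutoumuhod*.

porutoumuhod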